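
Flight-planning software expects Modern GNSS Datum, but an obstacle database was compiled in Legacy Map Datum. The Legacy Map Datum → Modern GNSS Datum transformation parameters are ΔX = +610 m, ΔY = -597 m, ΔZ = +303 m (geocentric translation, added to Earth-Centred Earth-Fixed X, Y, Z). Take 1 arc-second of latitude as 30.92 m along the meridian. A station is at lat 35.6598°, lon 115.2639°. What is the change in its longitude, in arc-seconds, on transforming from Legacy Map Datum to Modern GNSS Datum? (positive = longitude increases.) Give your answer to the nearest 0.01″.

sin φ = 0.582971, cos φ = 0.812493, sin λ = 0.904352, cos λ = -0.426788.
East component: ΔE = −sin λ·ΔX + cos λ·ΔY = −(0.904352)(610) + (-0.426788)(-597) = -296.86 m.
1° of latitude spans 3600 × 30.92 = 111312 m; at latitude φ, 1° of longitude spans that × cos φ = 90440.2 m, so Δλ = -296.86 / 90440.2 × 3600 = -11.817″.

Δλ = -11.82″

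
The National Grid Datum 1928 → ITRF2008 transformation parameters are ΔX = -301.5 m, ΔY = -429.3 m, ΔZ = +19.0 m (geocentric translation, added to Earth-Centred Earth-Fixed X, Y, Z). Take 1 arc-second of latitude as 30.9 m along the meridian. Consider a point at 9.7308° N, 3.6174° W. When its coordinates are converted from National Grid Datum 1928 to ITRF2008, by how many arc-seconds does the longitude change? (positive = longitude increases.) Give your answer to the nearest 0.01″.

Δλ = -14.69″

sin φ = 0.169019, cos φ = 0.985613, sin λ = -0.063094, cos λ = 0.998008.
East component: ΔE = −sin λ·ΔX + cos λ·ΔY = −(-0.063094)(-301.5) + (0.998008)(-429.3) = -447.47 m.
1° of latitude spans 3600 × 30.90 = 111240 m; at latitude φ, 1° of longitude spans that × cos φ = 109639.6 m, so Δλ = -447.47 / 109639.6 × 3600 = -14.693″.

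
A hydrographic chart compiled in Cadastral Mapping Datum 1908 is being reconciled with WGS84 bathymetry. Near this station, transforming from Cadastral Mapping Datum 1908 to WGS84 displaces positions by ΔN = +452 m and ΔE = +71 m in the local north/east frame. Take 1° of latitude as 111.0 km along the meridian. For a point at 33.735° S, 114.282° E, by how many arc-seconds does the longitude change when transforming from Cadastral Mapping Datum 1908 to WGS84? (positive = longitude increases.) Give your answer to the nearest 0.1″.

At latitude -33.735°, cos φ = 0.831615.
1° of longitude at this latitude = 111.0 × cos φ = 92.31 km, so Δλ = 71.0 / 92309.3 = 0.0007692° = 2.769″.

Δλ = 2.8″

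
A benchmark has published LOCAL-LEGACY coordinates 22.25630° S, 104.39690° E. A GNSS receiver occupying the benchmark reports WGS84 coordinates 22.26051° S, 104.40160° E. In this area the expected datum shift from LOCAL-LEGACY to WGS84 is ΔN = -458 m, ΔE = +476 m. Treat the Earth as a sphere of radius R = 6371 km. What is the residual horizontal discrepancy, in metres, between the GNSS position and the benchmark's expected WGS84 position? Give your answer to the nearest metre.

13 m

Observed coordinate differences: Δφ = -0.00421°, Δλ = +0.00470°.
Converting to metres (1° lat = 111195 m, cos φ = 0.925499): observed ΔN = -468.1 m, observed ΔE = 483.7 m.
Subtracting the expected shift leaves a residual of -468.1 − (-458) = -10.1 m north and 483.7 − (476) = 7.7 m east.
Residual distance = √((-10.1)² + 7.7²) = 12.7 m.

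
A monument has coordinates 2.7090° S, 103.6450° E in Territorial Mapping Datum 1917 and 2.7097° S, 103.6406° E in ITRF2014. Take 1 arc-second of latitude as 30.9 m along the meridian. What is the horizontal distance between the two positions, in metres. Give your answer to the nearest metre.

Δφ = -2.7097° − -2.7090° = -0.0007°; Δλ = 103.6406° − 103.6450° = -0.0044°.
1° of latitude = 3600 × 30.90 = 111240 m.
ΔN = Δφ × 111240 = -77.9 m; ΔE = Δλ × 111240 × cos(-2.7090°) = -0.0044 × 111240 × 0.998882 = -488.9 m.
Distance = √(ΔE² + ΔN²) = √((-488.9)² + (-77.9)²) = 495.1 m.

495 m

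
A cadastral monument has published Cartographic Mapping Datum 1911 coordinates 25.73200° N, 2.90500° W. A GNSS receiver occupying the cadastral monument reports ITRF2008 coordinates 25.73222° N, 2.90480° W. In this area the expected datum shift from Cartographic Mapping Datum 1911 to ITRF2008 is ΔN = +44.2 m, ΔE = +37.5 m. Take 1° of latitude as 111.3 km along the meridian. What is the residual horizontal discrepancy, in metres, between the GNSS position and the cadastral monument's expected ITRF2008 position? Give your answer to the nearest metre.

26 m

Observed coordinate differences: Δφ = +0.00022°, Δλ = +0.00020°.
Converting to metres (1° lat = 111300 m, cos φ = 0.900835): observed ΔN = 24.5 m, observed ΔE = 20.1 m.
Subtracting the expected shift leaves a residual of 24.5 − (44.2) = -19.7 m north and 20.1 − (37.5) = -17.4 m east.
Residual distance = √((-19.7)² + (-17.4)²) = 26.3 m.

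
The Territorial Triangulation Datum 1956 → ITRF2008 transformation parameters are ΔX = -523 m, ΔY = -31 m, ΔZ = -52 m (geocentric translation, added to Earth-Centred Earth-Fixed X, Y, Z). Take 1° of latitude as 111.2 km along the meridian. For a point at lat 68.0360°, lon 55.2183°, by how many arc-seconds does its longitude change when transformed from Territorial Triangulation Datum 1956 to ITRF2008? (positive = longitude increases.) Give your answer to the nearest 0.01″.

Δλ = 35.65″

sin φ = 0.927419, cos φ = 0.374024, sin λ = 0.821331, cos λ = 0.570451.
East component: ΔE = −sin λ·ΔX + cos λ·ΔY = −(0.821331)(-523) + (0.570451)(-31) = 411.87 m.
1° of latitude spans 111200 m; at latitude φ, 1° of longitude spans that × cos φ = 41591.5 m, so Δλ = 411.87 / 41591.5 × 3600 = 35.650″.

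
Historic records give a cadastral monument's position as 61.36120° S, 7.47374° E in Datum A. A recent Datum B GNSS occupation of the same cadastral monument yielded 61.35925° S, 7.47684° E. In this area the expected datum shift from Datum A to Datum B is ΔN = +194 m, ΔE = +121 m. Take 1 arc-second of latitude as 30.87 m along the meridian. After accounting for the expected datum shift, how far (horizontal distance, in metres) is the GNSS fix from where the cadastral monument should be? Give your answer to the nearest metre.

50 m

Observed coordinate differences: Δφ = +0.00195°, Δλ = +0.00310°.
Converting to metres (1° lat = 111132 m, cos φ = 0.479286): observed ΔN = 216.7 m, observed ΔE = 165.1 m.
Subtracting the expected shift leaves a residual of 216.7 − (194) = 22.7 m north and 165.1 − (121) = 44.1 m east.
Residual distance = √(22.7² + 44.1²) = 49.6 m.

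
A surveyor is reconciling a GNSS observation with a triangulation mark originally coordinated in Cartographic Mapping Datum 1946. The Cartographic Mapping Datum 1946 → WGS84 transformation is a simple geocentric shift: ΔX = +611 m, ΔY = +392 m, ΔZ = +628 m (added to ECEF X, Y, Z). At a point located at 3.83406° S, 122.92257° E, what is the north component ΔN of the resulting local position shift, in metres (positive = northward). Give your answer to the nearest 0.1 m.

ΔN = 626.4 m

At φ = -3.83406°, λ = 122.92257°: sin φ = -0.066867, cos φ = 0.997762, sin λ = 0.839406, cos λ = -0.543505.
ΔN = −sin φ cos λ·ΔX − sin φ sin λ·ΔY + cos φ·ΔZ = −(-0.066867)(-0.543505)(611) − (-0.066867)(0.839406)(392) + (0.997762)(628) = 626.39 m.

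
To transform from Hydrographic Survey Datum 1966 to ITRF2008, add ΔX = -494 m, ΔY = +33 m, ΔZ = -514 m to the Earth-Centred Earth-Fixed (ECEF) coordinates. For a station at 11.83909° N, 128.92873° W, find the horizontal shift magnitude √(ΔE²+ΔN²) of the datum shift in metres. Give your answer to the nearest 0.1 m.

692.3 m

The local east axis at (φ, λ) is (−sin λ, cos λ, 0), so ΔE = −sin(-128.92873°)·(-494) + cos(-128.92873°)·33 = -405.03 m.
The local north axis is (−sin φ cos λ, −sin φ sin λ, cos φ), giving ΔN = -63.684 + 5.267 − 503.066 = -561.48 m.
Horizontal magnitude = √(ΔE² + ΔN²) = √((-405.03)² + (-561.48)²) = 692.33 m.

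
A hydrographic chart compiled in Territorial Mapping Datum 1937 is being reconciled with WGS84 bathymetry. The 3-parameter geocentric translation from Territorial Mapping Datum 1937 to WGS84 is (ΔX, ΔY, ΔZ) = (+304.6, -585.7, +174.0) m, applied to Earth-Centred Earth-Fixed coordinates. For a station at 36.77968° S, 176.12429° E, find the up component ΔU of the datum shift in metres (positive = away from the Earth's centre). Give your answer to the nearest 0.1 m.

The local up (radial) axis is (cos φ cos λ, cos φ sin λ, sin φ), giving ΔU = -243.410 − 31.708 − 104.181 = -379.30 m.

ΔU = -379.3 m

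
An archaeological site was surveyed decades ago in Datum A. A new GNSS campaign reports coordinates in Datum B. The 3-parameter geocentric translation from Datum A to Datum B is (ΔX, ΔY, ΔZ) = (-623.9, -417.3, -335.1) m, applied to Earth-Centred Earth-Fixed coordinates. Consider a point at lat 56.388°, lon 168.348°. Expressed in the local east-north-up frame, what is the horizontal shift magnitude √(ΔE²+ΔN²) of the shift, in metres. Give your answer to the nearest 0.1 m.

At φ = 56.388°, λ = 168.348°: sin φ = 0.832805, cos φ = 0.553566, sin λ = 0.201967, cos λ = -0.979392.
ΔE = −sin λ·ΔX + cos λ·ΔY = −(0.201967)·(-623.9) + (-0.979392)·(-417.3) = 534.71 m.
ΔN = −sin φ cos λ·ΔX − sin φ sin λ·ΔY + cos φ·ΔZ = −(0.832805)(-0.979392)(-623.9) − (0.832805)(0.201967)(-417.3) + (0.553566)(-335.1) = -624.19 m.
Horizontal magnitude = √(ΔE² + ΔN²) = √(534.71² + (-624.19)²) = 821.90 m.

821.9 m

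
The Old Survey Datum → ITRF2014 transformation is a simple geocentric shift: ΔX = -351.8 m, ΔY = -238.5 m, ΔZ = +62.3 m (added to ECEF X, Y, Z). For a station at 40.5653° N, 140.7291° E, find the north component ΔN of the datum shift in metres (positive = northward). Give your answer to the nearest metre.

At φ = 40.5653°, λ = 140.7291°: sin φ = 0.650314, cos φ = 0.759665, sin λ = 0.632988, cos λ = -0.774162.
ΔN = −sin φ cos λ·ΔX − sin φ sin λ·ΔY + cos φ·ΔZ = −(0.650314)(-0.774162)(-351.8) − (0.650314)(0.632988)(-238.5) + (0.759665)(62.3) = -31.61 m.

ΔN = -32 m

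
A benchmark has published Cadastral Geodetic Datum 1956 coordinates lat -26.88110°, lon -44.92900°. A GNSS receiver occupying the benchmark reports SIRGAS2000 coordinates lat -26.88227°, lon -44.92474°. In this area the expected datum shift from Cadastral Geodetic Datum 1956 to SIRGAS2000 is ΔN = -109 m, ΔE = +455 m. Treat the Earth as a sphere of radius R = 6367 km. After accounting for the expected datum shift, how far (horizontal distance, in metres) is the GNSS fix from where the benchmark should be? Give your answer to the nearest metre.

Observed coordinate differences: Δφ = -0.00117°, Δλ = +0.00426°.
Converting to metres (1° lat = 111125 m, cos φ = 0.891947): observed ΔN = -130.0 m, observed ΔE = 422.2 m.
Subtracting the expected shift leaves a residual of -130.0 − (-109) = -21.0 m north and 422.2 − (455) = -32.8 m east.
Residual distance = √((-21.0)² + (-32.8)²) = 38.9 m.

39 m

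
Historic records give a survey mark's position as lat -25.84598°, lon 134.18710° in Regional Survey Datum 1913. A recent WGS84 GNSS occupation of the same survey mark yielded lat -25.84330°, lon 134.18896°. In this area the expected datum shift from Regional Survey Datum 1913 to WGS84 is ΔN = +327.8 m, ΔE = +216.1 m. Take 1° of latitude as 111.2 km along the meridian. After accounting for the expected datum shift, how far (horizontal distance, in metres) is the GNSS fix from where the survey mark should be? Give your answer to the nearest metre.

42 m

Observed coordinate differences: Δφ = +0.00268°, Δλ = +0.00186°.
Converting to metres (1° lat = 111200 m, cos φ = 0.899969): observed ΔN = 298.0 m, observed ΔE = 186.1 m.
Subtracting the expected shift leaves a residual of 298.0 − (327.8) = -29.8 m north and 186.1 − (216.1) = -30.0 m east.
Residual distance = √((-29.8)² + (-30.0)²) = 42.2 m.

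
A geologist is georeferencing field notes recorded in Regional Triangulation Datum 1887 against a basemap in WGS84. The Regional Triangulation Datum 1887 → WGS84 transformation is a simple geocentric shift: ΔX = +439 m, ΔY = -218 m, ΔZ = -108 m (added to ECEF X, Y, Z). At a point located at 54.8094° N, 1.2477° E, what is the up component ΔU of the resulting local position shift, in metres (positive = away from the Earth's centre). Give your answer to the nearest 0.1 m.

ΔU = 161.9 m

At φ = 54.8094°, λ = 1.2477°: sin φ = 0.817239, cos φ = 0.576298, sin λ = 0.021775, cos λ = 0.999763.
ΔU = cos φ cos λ·ΔX + cos φ sin λ·ΔY + sin φ·ΔZ = (0.576298)(0.999763)(439) + (0.576298)(0.021775)(-218) + (0.817239)(-108) = 161.94 m.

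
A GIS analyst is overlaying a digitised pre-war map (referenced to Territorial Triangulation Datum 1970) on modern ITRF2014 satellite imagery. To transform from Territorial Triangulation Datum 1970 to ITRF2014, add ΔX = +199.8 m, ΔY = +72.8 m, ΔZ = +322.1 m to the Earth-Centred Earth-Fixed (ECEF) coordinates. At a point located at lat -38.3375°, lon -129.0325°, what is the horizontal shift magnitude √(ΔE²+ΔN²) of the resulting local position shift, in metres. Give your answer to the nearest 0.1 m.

The local east axis at (φ, λ) is (−sin λ, cos λ, 0), so ΔE = −sin(-129.0325°)·199.8 + cos(-129.0325°)·72.8 = 109.36 m.
The local north axis is (−sin φ cos λ, −sin φ sin λ, cos φ), giving ΔN = -78.049 − 35.078 + 252.646 = 139.52 m.
Horizontal magnitude = √(ΔE² + ΔN²) = √(109.36² + 139.52²) = 177.27 m.

177.3 m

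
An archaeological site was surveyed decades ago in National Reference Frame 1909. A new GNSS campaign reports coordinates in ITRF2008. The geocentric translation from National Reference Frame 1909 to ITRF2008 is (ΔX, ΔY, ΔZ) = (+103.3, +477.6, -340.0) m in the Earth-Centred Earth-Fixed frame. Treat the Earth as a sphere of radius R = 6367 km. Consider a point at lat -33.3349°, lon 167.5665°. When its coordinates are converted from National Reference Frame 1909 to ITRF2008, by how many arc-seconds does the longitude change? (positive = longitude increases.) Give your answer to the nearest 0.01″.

sin φ = -0.549532, cos φ = 0.835473, sin λ = 0.215306, cos λ = -0.976547.
East component: ΔE = −sin λ·ΔX + cos λ·ΔY = −(0.215306)(103.3) + (-0.976547)(477.6) = -488.64 m.
1° of latitude spans πR/180 = 111125 m; at latitude φ, 1° of longitude spans that × cos φ = 92842.0 m, so Δλ = -488.64 / 92842.0 × 3600 = -18.947″.

Δλ = -18.95″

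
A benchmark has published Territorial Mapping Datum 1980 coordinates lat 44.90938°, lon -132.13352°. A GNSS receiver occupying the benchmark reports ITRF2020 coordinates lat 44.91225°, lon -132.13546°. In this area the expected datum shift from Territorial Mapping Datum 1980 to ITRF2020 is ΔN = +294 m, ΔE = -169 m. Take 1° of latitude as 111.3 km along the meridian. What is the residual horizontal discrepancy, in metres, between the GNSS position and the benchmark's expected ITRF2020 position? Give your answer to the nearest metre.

30 m

Observed coordinate differences: Δφ = +0.00287°, Δλ = -0.00194°.
Converting to metres (1° lat = 111300 m, cos φ = 0.708224): observed ΔN = 319.4 m, observed ΔE = -152.9 m.
Subtracting the expected shift leaves a residual of 319.4 − (294) = 25.4 m north and -152.9 − (-169) = 16.1 m east.
Residual distance = √(25.4² + 16.1²) = 30.1 m.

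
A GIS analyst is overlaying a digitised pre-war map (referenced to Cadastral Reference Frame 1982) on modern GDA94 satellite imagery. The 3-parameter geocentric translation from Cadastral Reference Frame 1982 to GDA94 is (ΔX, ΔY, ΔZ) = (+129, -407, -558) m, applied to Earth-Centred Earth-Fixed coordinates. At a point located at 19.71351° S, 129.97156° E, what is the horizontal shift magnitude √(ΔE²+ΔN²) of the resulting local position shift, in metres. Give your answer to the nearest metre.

678 m

The local east axis at (φ, λ) is (−sin λ, cos λ, 0), so ΔE = −sin(129.97156°)·129 + cos(129.97156°)·(-407) = 162.60 m.
The local north axis is (−sin φ cos λ, −sin φ sin λ, cos φ), giving ΔN = -27.954 − 105.213 − 525.296 = -658.46 m.
Horizontal magnitude = √(ΔE² + ΔN²) = √(162.60² + (-658.46)²) = 678.24 m.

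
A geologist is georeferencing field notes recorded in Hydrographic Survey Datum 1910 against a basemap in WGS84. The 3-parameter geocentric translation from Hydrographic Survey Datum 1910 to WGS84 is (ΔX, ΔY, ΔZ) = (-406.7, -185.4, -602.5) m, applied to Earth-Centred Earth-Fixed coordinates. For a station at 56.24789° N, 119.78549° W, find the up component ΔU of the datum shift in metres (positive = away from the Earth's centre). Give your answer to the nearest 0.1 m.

At φ = 56.24789°, λ = -119.78549°: sin φ = 0.831449, cos φ = 0.555601, sin λ = -0.867891, cos λ = -0.496754.
ΔU = cos φ cos λ·ΔX + cos φ sin λ·ΔY + sin φ·ΔZ = (0.555601)(-0.496754)(-406.7) + (0.555601)(-0.867891)(-185.4) + (0.831449)(-602.5) = -299.30 m.

ΔU = -299.3 m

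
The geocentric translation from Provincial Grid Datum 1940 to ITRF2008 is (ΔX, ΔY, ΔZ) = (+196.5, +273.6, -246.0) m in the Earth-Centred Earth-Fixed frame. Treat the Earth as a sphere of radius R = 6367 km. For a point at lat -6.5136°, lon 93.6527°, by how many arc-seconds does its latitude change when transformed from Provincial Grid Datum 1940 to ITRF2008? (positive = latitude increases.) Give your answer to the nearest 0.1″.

Δφ = -7.0″

sin φ = -0.113439, cos φ = 0.993545, sin λ = 0.997969, cos λ = -0.063708.
North component: ΔN = −sin φ cos λ·ΔX − sin φ sin λ·ΔY + cos φ·ΔZ = −(-0.113439)(-0.063708)(196.5) − (-0.113439)(0.997969)(273.6) + (0.993545)(-246.0) = -214.86 m.
1° of latitude spans πR/180 = 111125 m, so Δφ = -214.86 / 111125 × 3600 = -6.961″.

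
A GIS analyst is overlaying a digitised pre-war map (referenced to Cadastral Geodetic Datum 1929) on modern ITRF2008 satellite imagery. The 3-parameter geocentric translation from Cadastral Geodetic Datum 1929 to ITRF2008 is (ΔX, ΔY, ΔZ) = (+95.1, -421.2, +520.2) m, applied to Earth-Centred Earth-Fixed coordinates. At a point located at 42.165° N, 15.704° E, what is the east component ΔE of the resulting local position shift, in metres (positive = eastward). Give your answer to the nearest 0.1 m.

At φ = 42.165°, λ = 15.704°: sin φ = 0.671268, cos φ = 0.741215, sin λ = 0.270668, cos λ = 0.962673.
ΔE = −sin λ·ΔX + cos λ·ΔY = −(0.270668)·(95.1) + (0.962673)·(-421.2) = -431.22 m.

ΔE = -431.2 m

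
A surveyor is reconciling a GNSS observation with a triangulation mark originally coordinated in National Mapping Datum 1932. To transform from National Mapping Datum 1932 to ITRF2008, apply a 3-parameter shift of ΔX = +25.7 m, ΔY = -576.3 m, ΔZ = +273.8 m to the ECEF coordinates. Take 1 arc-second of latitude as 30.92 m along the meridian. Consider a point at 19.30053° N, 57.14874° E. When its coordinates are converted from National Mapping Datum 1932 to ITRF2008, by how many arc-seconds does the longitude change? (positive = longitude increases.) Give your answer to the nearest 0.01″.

Δλ = -11.45″

sin φ = 0.330523, cos φ = 0.943798, sin λ = 0.840082, cos λ = 0.542460.
East component: ΔE = −sin λ·ΔX + cos λ·ΔY = −(0.840082)(25.7) + (0.542460)(-576.3) = -334.21 m.
1° of latitude spans 3600 × 30.92 = 111312 m; at latitude φ, 1° of longitude spans that × cos φ = 105056.0 m, so Δλ = -334.21 / 105056.0 × 3600 = -11.453″.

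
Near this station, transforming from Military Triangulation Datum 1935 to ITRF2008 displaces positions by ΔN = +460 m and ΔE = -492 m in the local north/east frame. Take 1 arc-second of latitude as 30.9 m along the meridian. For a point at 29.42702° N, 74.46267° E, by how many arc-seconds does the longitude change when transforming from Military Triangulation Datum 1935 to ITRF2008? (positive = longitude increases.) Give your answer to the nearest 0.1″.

At latitude 29.42702°, cos φ = 0.870982.
1″ of longitude at this latitude = 30.90 × cos φ = 26.9134 m, so Δλ = -492.0 / 26.9134 = -18.281″.

Δλ = -18.3″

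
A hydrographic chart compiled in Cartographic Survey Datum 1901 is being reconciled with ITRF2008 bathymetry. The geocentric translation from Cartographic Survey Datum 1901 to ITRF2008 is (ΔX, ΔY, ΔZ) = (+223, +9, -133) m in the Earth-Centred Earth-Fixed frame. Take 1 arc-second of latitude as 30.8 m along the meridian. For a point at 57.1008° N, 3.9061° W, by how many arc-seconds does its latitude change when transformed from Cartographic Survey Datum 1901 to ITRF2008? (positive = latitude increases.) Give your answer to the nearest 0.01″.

sin φ = 0.839627, cos φ = 0.543163, sin λ = -0.068122, cos λ = 0.997677.
North component: ΔN = −sin φ cos λ·ΔX − sin φ sin λ·ΔY + cos φ·ΔZ = −(0.839627)(0.997677)(223) − (0.839627)(-0.068122)(9) + (0.543163)(-133) = -258.53 m.
1° of latitude spans 3600 × 30.80 = 110880 m, so Δφ = -258.53 / 110880 × 3600 = -8.394″.

Δφ = -8.39″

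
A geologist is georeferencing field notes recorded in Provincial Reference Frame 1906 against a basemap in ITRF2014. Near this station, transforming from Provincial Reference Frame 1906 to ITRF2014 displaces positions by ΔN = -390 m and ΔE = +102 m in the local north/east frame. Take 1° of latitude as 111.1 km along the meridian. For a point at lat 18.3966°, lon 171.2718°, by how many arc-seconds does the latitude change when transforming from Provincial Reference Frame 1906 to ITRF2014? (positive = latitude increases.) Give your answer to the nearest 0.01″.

Δφ = -12.64″

1° of latitude = 111.1 km, so Δφ = -390.0 / 111100 = -0.0035104° = -12.637″.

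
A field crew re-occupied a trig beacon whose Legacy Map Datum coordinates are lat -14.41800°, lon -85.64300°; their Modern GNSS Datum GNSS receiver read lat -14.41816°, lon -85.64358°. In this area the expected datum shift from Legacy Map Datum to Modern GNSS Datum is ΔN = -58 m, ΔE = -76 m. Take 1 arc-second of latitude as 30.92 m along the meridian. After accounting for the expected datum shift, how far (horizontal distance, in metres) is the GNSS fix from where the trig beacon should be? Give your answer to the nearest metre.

Observed coordinate differences: Δφ = -0.00016°, Δλ = -0.00058°.
Converting to metres (1° lat = 111312 m, cos φ = 0.968505): observed ΔN = -17.8 m, observed ΔE = -62.5 m.
Subtracting the expected shift leaves a residual of -17.8 − (-58) = 40.2 m north and -62.5 − (-76) = 13.5 m east.
Residual distance = √(40.2² + 13.5²) = 42.4 m.

42 m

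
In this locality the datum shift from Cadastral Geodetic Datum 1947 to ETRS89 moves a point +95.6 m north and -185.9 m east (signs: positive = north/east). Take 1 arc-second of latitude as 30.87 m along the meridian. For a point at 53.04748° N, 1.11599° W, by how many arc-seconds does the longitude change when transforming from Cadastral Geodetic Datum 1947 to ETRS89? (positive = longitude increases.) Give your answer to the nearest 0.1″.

At latitude 53.04748°, cos φ = 0.601153.
1″ of longitude at this latitude = 30.87 × cos φ = 18.5576 m, so Δλ = -185.9 / 18.5576 = -10.017″.

Δλ = -10.0″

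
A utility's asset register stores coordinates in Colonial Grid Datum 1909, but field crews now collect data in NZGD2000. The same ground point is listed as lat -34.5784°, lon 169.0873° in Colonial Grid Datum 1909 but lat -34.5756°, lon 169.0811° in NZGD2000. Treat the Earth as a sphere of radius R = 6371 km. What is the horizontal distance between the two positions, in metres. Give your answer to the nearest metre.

Δφ = -34.5756° − -34.5784° = +0.0028°; Δλ = 169.0811° − 169.0873° = -0.0062°.
1° along a meridian = πR/180 = 111195 m.
ΔN = Δφ × 111195 = 311.3 m; ΔE = Δλ × 111195 × cos(-34.5784°) = -0.0062 × 111195 × 0.823350 = -567.6 m.
Distance = √(ΔE² + ΔN²) = √((-567.6)² + 311.3²) = 647.4 m.

647 m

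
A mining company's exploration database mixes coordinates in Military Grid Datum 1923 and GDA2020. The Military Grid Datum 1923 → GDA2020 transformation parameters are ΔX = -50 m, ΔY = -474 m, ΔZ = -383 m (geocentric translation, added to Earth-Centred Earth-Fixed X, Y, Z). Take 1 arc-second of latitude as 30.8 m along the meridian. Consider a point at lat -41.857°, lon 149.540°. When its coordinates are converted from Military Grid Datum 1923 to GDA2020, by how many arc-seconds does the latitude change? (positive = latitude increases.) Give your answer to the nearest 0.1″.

sin φ = -0.667274, cos φ = 0.744813, sin λ = 0.506937, cos λ = -0.861983.
North component: ΔN = −sin φ cos λ·ΔX − sin φ sin λ·ΔY + cos φ·ΔZ = −(-0.667274)(-0.861983)(-50) − (-0.667274)(0.506937)(-474) + (0.744813)(-383) = -416.84 m.
1° of latitude spans 3600 × 30.80 = 110880 m, so Δφ = -416.84 / 110880 × 3600 = -13.534″.

Δφ = -13.5″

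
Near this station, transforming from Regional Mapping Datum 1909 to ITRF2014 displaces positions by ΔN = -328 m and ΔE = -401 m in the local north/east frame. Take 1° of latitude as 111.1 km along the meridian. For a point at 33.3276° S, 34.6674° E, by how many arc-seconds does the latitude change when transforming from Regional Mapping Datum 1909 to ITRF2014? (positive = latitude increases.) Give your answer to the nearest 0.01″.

1° of latitude = 111.1 km, so Δφ = -328.0 / 111100 = -0.0029523° = -10.628″.

Δφ = -10.63″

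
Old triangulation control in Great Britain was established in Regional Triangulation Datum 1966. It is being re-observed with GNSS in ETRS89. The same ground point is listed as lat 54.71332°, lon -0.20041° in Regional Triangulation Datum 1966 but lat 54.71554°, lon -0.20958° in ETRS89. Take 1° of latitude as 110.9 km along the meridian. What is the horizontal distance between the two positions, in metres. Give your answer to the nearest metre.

637 m

Δφ = 54.71554° − 54.71332° = +0.00222°; Δλ = -0.20958° − -0.20041° = -0.00917°.
ΔN = Δφ × 110900 = 246.2 m; ΔE = Δλ × 110900 × cos(54.71332°) = -0.00917 × 110900 × 0.577668 = -587.5 m.
Distance = √(ΔE² + ΔN²) = √((-587.5)² + 246.2²) = 637.0 m.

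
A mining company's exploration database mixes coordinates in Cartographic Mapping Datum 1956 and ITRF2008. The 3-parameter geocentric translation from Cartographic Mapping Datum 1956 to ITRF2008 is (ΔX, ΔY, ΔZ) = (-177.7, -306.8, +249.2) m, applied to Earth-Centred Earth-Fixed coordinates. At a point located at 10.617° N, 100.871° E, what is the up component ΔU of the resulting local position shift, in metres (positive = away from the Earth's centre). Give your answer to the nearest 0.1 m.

At φ = 10.617°, λ = 100.871°: sin φ = 0.184243, cos φ = 0.982881, sin λ = 0.982054, cos λ = -0.188598.
ΔU = cos φ cos λ·ΔX + cos φ sin λ·ΔY + sin φ·ΔZ = (0.982881)(-0.188598)(-177.7) + (0.982881)(0.982054)(-306.8) + (0.184243)(249.2) = -217.28 m.

ΔU = -217.3 m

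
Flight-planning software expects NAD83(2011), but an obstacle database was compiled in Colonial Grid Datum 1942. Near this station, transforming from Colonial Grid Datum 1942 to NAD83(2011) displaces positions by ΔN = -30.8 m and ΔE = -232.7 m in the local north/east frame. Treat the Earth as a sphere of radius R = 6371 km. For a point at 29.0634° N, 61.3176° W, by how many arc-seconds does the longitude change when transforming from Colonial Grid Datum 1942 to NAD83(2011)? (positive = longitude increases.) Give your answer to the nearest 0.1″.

At latitude 29.0634°, cos φ = 0.874083.
One radian of longitude at latitude φ spans R cos φ, so Δλ = ΔE / (R cos φ) = -232.7 / (6371000 × 0.874083) = -4.1787e-05 rad = -8.619″.

Δλ = -8.6″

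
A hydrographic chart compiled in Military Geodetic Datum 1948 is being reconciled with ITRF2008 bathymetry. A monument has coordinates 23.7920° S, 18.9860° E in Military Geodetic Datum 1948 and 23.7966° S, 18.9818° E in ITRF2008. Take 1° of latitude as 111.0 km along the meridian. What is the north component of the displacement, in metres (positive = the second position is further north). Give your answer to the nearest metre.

Δφ = -23.7966° − -23.7920° = -0.0046°; Δλ = 18.9818° − 18.9860° = -0.0042°.
ΔN = Δφ × 111000 = -510.6 m; ΔE = Δλ × 111000 × cos(-23.7920°) = -0.0042 × 111000 × 0.915016 = -426.6 m.

ΔN = -511 m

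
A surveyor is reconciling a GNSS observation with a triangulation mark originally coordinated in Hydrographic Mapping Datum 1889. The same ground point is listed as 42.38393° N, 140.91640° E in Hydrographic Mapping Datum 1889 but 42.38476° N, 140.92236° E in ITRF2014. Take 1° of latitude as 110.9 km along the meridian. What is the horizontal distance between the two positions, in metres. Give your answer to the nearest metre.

Δφ = 42.38476° − 42.38393° = +0.00083°; Δλ = 140.92236° − 140.91640° = +0.00596°.
ΔN = Δφ × 110900 = 92.0 m; ΔE = Δλ × 110900 × cos(42.38393°) = +0.00596 × 110900 × 0.738644 = 488.2 m.
Distance = √(ΔE² + ΔN²) = √(488.2² + 92.0²) = 496.8 m.

497 m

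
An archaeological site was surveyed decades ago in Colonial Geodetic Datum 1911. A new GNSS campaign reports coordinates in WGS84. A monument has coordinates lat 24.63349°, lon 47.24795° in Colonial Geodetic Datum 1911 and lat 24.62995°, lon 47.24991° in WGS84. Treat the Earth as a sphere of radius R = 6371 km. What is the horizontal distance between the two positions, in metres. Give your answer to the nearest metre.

Δφ = 24.62995° − 24.63349° = -0.00354°; Δλ = 47.24991° − 47.24795° = +0.00196°.
1° along a meridian = πR/180 = 111195 m.
ΔN = Δφ × 111195 = -393.6 m; ΔE = Δλ × 111195 × cos(24.63349°) = +0.00196 × 111195 × 0.908993 = 198.1 m.
Distance = √(ΔE² + ΔN²) = √(198.1² + (-393.6)²) = 440.7 m.

441 m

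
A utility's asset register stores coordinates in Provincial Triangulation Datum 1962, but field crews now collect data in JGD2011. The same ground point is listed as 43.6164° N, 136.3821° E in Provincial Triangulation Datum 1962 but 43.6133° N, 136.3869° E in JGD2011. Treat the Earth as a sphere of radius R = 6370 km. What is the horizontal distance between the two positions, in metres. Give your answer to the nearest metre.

Δφ = 43.6133° − 43.6164° = -0.0031°; Δλ = 136.3869° − 136.3821° = +0.0048°.
1° along a meridian = πR/180 = 111177 m.
ΔN = Δφ × 111177 = -344.7 m; ΔE = Δλ × 111177 × cos(43.6164°) = +0.0048 × 111177 × 0.723974 = 386.4 m.
Distance = √(ΔE² + ΔN²) = √(386.4² + (-344.7)²) = 517.7 m.

518 m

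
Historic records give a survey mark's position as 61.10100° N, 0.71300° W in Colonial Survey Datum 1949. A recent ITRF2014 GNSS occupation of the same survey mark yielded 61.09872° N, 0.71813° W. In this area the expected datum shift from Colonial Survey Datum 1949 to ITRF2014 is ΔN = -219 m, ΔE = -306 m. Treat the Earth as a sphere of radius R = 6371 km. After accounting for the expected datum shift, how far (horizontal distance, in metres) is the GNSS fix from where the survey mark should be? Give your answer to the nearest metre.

46 m

Observed coordinate differences: Δφ = -0.00228°, Δλ = -0.00513°.
Converting to metres (1° lat = 111195 m, cos φ = 0.483267): observed ΔN = -253.5 m, observed ΔE = -275.7 m.
Subtracting the expected shift leaves a residual of -253.5 − (-219) = -34.5 m north and -275.7 − (-306) = 30.3 m east.
Residual distance = √((-34.5)² + 30.3²) = 46.0 m.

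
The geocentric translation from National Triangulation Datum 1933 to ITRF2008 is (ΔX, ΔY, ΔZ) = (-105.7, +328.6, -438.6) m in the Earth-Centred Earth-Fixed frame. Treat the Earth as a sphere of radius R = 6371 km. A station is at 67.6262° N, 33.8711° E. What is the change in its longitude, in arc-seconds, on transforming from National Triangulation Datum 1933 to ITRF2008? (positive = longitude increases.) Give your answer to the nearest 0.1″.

sin φ = 0.924720, cos φ = 0.380648, sin λ = 0.557326, cos λ = 0.830294.
East component: ΔE = −sin λ·ΔX + cos λ·ΔY = −(0.557326)(-105.7) + (0.830294)(328.6) = 331.74 m.
1° of latitude spans πR/180 = 111195 m; at latitude φ, 1° of longitude spans that × cos φ = 42326.1 m, so Δλ = 331.74 / 42326.1 × 3600 = 28.216″.

Δλ = 28.2″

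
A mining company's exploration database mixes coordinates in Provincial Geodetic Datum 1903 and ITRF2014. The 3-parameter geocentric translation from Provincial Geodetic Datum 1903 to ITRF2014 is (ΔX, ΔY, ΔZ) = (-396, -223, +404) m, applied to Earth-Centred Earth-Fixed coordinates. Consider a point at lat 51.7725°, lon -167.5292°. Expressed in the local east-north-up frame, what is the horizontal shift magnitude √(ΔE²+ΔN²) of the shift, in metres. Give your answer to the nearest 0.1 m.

160.8 m

At φ = 51.7725°, λ = -167.5292°: sin φ = 0.785560, cos φ = 0.618786, sin λ = -0.215942, cos λ = -0.976406.
ΔE = −sin λ·ΔX + cos λ·ΔY = −(-0.215942)·(-396) + (-0.976406)·(-223) = 132.23 m.
ΔN = −sin φ cos λ·ΔX − sin φ sin λ·ΔY + cos φ·ΔZ = −(0.785560)(-0.976406)(-396) − (0.785560)(-0.215942)(-223) + (0.618786)(404) = -91.58 m.
Horizontal magnitude = √(ΔE² + ΔN²) = √(132.23² + (-91.58)²) = 160.84 m.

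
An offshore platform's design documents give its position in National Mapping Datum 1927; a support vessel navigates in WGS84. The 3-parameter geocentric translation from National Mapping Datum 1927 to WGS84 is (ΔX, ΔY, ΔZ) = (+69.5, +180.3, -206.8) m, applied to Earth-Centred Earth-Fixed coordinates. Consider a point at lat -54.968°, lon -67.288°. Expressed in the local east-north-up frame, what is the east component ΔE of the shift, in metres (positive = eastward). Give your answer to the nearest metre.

At φ = -54.968°, λ = -67.288°: sin φ = -0.818832, cos φ = 0.574034, sin λ = -0.922457, cos λ = 0.386099.
ΔE = −sin λ·ΔX + cos λ·ΔY = −(-0.922457)·(69.5) + (0.386099)·(180.3) = 133.72 m.

ΔE = 134 m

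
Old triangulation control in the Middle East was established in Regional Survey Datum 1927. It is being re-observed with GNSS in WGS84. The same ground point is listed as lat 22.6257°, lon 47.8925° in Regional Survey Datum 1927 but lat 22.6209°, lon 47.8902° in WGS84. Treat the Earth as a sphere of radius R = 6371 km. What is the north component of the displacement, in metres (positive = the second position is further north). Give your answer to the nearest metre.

Δφ = 22.6209° − 22.6257° = -0.0048°; Δλ = 47.8902° − 47.8925° = -0.0023°.
1° along a meridian = πR/180 = 111195 m.
ΔN = Δφ × 111195 = -533.7 m; ΔE = Δλ × 111195 × cos(22.6257°) = -0.0023 × 111195 × 0.923038 = -236.1 m.

ΔN = -534 m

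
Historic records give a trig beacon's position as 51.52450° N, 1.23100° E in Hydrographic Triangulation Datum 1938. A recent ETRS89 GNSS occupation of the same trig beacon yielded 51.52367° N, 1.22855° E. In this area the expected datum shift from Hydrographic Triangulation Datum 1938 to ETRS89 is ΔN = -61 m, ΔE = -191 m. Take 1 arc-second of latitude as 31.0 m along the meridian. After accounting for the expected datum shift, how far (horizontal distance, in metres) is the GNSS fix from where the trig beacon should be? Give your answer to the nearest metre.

Observed coordinate differences: Δφ = -0.00083°, Δλ = -0.00245°.
Converting to metres (1° lat = 111600 m, cos φ = 0.622180): observed ΔN = -92.6 m, observed ΔE = -170.1 m.
Subtracting the expected shift leaves a residual of -92.6 − (-61) = -31.6 m north and -170.1 − (-191) = 20.9 m east.
Residual distance = √((-31.6)² + 20.9²) = 37.9 m.

38 m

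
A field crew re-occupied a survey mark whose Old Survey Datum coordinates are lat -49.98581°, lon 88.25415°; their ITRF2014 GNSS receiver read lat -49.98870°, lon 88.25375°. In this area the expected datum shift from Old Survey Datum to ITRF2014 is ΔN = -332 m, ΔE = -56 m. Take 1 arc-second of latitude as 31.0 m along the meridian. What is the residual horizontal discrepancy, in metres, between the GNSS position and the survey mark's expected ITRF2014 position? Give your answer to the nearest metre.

Observed coordinate differences: Δφ = -0.00289°, Δλ = -0.00040°.
Converting to metres (1° lat = 111600 m, cos φ = 0.642977): observed ΔN = -322.5 m, observed ΔE = -28.7 m.
Subtracting the expected shift leaves a residual of -322.5 − (-332) = 9.5 m north and -28.7 − (-56) = 27.3 m east.
Residual distance = √(9.5² + 27.3²) = 28.9 m.

29 m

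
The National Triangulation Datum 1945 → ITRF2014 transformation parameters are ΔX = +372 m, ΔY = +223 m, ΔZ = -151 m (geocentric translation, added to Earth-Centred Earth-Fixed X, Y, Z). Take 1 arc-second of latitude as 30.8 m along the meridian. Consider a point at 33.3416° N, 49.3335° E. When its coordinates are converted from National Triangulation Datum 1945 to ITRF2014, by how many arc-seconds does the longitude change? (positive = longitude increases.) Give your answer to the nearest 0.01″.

Δλ = -5.32″

sin φ = 0.549630, cos φ = 0.835409, sin λ = 0.758515, cos λ = 0.651655.
East component: ΔE = −sin λ·ΔX + cos λ·ΔY = −(0.758515)(372) + (0.651655)(223) = -136.85 m.
1° of latitude spans 3600 × 30.80 = 110880 m; at latitude φ, 1° of longitude spans that × cos φ = 92630.1 m, so Δλ = -136.85 / 92630.1 × 3600 = -5.319″.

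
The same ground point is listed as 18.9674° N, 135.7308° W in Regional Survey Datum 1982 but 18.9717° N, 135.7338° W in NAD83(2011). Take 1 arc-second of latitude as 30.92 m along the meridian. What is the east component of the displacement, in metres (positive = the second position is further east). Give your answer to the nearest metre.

Δφ = 18.9717° − 18.9674° = +0.0043°; Δλ = -135.7338° − -135.7308° = -0.0030°.
1° of latitude = 3600 × 30.92 = 111312 m.
ΔN = Δφ × 111312 = 478.6 m; ΔE = Δλ × 111312 × cos(18.9674°) = -0.0030 × 111312 × 0.945704 = -315.8 m.

ΔE = -316 m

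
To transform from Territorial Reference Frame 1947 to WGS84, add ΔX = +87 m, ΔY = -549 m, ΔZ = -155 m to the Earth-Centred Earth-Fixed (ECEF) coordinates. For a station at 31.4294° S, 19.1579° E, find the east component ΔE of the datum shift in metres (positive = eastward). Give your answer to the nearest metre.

ΔE = -547 m

The local east axis at (φ, λ) is (−sin λ, cos λ, 0), so ΔE = −sin(19.1579°)·87 + cos(19.1579°)·(-549) = -547.15 m.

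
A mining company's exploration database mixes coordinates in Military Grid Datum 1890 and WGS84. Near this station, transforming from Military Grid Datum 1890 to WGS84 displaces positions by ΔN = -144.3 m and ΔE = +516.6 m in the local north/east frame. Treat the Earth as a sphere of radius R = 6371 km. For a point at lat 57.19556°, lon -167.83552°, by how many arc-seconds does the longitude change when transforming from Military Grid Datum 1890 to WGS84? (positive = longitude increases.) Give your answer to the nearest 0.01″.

Δλ = 30.87″

At latitude 57.19556°, cos φ = 0.541773.
One radian of longitude at latitude φ spans R cos φ, so Δλ = ΔE / (R cos φ) = 516.6 / (6371000 × 0.541773) = 1.4967e-04 rad = 30.871″.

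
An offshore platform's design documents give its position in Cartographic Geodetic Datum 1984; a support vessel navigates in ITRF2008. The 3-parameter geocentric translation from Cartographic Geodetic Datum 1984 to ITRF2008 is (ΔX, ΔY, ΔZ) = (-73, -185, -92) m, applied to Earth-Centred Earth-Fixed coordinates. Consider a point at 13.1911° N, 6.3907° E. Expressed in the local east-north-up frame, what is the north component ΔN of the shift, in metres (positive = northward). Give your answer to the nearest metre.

The local north axis is (−sin φ cos λ, −sin φ sin λ, cos φ), giving ΔN = 16.555 + 4.699 − 89.573 = -68.32 m.

ΔN = -68 m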